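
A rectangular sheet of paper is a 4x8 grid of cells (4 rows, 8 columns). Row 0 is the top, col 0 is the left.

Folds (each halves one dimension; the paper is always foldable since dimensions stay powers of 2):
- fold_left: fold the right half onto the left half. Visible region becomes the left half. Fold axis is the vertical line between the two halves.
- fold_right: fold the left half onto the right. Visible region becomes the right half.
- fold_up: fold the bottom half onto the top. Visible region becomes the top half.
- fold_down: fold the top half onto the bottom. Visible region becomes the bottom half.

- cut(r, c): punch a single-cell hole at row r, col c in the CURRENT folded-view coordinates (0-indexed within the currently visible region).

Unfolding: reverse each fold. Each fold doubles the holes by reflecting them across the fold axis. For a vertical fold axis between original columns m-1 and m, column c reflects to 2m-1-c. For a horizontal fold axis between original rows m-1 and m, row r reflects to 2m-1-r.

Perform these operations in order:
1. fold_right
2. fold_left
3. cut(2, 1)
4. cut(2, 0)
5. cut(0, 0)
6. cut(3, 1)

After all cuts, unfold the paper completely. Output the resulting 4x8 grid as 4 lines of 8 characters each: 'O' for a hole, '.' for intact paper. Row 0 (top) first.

Op 1 fold_right: fold axis v@4; visible region now rows[0,4) x cols[4,8) = 4x4
Op 2 fold_left: fold axis v@6; visible region now rows[0,4) x cols[4,6) = 4x2
Op 3 cut(2, 1): punch at orig (2,5); cuts so far [(2, 5)]; region rows[0,4) x cols[4,6) = 4x2
Op 4 cut(2, 0): punch at orig (2,4); cuts so far [(2, 4), (2, 5)]; region rows[0,4) x cols[4,6) = 4x2
Op 5 cut(0, 0): punch at orig (0,4); cuts so far [(0, 4), (2, 4), (2, 5)]; region rows[0,4) x cols[4,6) = 4x2
Op 6 cut(3, 1): punch at orig (3,5); cuts so far [(0, 4), (2, 4), (2, 5), (3, 5)]; region rows[0,4) x cols[4,6) = 4x2
Unfold 1 (reflect across v@6): 8 holes -> [(0, 4), (0, 7), (2, 4), (2, 5), (2, 6), (2, 7), (3, 5), (3, 6)]
Unfold 2 (reflect across v@4): 16 holes -> [(0, 0), (0, 3), (0, 4), (0, 7), (2, 0), (2, 1), (2, 2), (2, 3), (2, 4), (2, 5), (2, 6), (2, 7), (3, 1), (3, 2), (3, 5), (3, 6)]

Answer: O..OO..O
........
OOOOOOOO
.OO..OO.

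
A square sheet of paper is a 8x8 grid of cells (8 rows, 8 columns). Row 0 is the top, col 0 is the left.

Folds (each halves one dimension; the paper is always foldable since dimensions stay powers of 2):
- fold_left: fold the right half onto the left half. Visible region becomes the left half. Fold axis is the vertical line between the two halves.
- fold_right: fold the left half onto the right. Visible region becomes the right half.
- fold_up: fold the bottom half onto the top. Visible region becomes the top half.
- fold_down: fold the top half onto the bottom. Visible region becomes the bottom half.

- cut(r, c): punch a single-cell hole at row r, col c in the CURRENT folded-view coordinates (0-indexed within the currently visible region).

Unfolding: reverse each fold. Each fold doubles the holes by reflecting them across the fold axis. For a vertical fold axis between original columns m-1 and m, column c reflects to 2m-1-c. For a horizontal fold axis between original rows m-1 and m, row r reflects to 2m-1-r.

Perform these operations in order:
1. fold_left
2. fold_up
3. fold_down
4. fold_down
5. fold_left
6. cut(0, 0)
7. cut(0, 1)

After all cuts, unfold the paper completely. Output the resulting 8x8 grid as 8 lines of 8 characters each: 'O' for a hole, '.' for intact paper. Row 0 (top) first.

Op 1 fold_left: fold axis v@4; visible region now rows[0,8) x cols[0,4) = 8x4
Op 2 fold_up: fold axis h@4; visible region now rows[0,4) x cols[0,4) = 4x4
Op 3 fold_down: fold axis h@2; visible region now rows[2,4) x cols[0,4) = 2x4
Op 4 fold_down: fold axis h@3; visible region now rows[3,4) x cols[0,4) = 1x4
Op 5 fold_left: fold axis v@2; visible region now rows[3,4) x cols[0,2) = 1x2
Op 6 cut(0, 0): punch at orig (3,0); cuts so far [(3, 0)]; region rows[3,4) x cols[0,2) = 1x2
Op 7 cut(0, 1): punch at orig (3,1); cuts so far [(3, 0), (3, 1)]; region rows[3,4) x cols[0,2) = 1x2
Unfold 1 (reflect across v@2): 4 holes -> [(3, 0), (3, 1), (3, 2), (3, 3)]
Unfold 2 (reflect across h@3): 8 holes -> [(2, 0), (2, 1), (2, 2), (2, 3), (3, 0), (3, 1), (3, 2), (3, 3)]
Unfold 3 (reflect across h@2): 16 holes -> [(0, 0), (0, 1), (0, 2), (0, 3), (1, 0), (1, 1), (1, 2), (1, 3), (2, 0), (2, 1), (2, 2), (2, 3), (3, 0), (3, 1), (3, 2), (3, 3)]
Unfold 4 (reflect across h@4): 32 holes -> [(0, 0), (0, 1), (0, 2), (0, 3), (1, 0), (1, 1), (1, 2), (1, 3), (2, 0), (2, 1), (2, 2), (2, 3), (3, 0), (3, 1), (3, 2), (3, 3), (4, 0), (4, 1), (4, 2), (4, 3), (5, 0), (5, 1), (5, 2), (5, 3), (6, 0), (6, 1), (6, 2), (6, 3), (7, 0), (7, 1), (7, 2), (7, 3)]
Unfold 5 (reflect across v@4): 64 holes -> [(0, 0), (0, 1), (0, 2), (0, 3), (0, 4), (0, 5), (0, 6), (0, 7), (1, 0), (1, 1), (1, 2), (1, 3), (1, 4), (1, 5), (1, 6), (1, 7), (2, 0), (2, 1), (2, 2), (2, 3), (2, 4), (2, 5), (2, 6), (2, 7), (3, 0), (3, 1), (3, 2), (3, 3), (3, 4), (3, 5), (3, 6), (3, 7), (4, 0), (4, 1), (4, 2), (4, 3), (4, 4), (4, 5), (4, 6), (4, 7), (5, 0), (5, 1), (5, 2), (5, 3), (5, 4), (5, 5), (5, 6), (5, 7), (6, 0), (6, 1), (6, 2), (6, 3), (6, 4), (6, 5), (6, 6), (6, 7), (7, 0), (7, 1), (7, 2), (7, 3), (7, 4), (7, 5), (7, 6), (7, 7)]

Answer: OOOOOOOO
OOOOOOOO
OOOOOOOO
OOOOOOOO
OOOOOOOO
OOOOOOOO
OOOOOOOO
OOOOOOOO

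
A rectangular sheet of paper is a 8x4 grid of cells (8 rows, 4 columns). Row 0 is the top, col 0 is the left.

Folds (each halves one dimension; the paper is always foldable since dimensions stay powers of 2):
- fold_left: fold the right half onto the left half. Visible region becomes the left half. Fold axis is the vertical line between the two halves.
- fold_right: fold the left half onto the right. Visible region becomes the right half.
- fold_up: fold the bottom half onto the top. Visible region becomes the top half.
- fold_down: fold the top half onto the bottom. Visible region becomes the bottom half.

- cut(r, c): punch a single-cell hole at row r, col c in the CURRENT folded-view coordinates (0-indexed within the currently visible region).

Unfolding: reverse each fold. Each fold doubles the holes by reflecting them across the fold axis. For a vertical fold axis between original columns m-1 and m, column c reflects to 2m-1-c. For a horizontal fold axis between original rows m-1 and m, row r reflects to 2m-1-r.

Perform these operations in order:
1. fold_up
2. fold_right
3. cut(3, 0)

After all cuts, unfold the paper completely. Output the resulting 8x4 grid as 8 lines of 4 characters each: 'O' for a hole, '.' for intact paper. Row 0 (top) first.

Op 1 fold_up: fold axis h@4; visible region now rows[0,4) x cols[0,4) = 4x4
Op 2 fold_right: fold axis v@2; visible region now rows[0,4) x cols[2,4) = 4x2
Op 3 cut(3, 0): punch at orig (3,2); cuts so far [(3, 2)]; region rows[0,4) x cols[2,4) = 4x2
Unfold 1 (reflect across v@2): 2 holes -> [(3, 1), (3, 2)]
Unfold 2 (reflect across h@4): 4 holes -> [(3, 1), (3, 2), (4, 1), (4, 2)]

Answer: ....
....
....
.OO.
.OO.
....
....
....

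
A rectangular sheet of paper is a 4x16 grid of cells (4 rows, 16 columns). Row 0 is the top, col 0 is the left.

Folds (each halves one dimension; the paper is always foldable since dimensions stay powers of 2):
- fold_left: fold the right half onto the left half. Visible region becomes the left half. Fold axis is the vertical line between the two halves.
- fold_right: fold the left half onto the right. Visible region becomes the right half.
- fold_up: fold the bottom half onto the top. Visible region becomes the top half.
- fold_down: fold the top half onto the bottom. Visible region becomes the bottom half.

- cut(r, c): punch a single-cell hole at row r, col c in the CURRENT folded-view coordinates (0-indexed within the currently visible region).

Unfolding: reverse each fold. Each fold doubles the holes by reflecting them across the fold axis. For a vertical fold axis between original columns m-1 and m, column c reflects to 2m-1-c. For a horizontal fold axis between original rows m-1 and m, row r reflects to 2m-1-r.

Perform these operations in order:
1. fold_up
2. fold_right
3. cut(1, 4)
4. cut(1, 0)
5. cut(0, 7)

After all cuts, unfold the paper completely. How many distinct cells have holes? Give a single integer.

Op 1 fold_up: fold axis h@2; visible region now rows[0,2) x cols[0,16) = 2x16
Op 2 fold_right: fold axis v@8; visible region now rows[0,2) x cols[8,16) = 2x8
Op 3 cut(1, 4): punch at orig (1,12); cuts so far [(1, 12)]; region rows[0,2) x cols[8,16) = 2x8
Op 4 cut(1, 0): punch at orig (1,8); cuts so far [(1, 8), (1, 12)]; region rows[0,2) x cols[8,16) = 2x8
Op 5 cut(0, 7): punch at orig (0,15); cuts so far [(0, 15), (1, 8), (1, 12)]; region rows[0,2) x cols[8,16) = 2x8
Unfold 1 (reflect across v@8): 6 holes -> [(0, 0), (0, 15), (1, 3), (1, 7), (1, 8), (1, 12)]
Unfold 2 (reflect across h@2): 12 holes -> [(0, 0), (0, 15), (1, 3), (1, 7), (1, 8), (1, 12), (2, 3), (2, 7), (2, 8), (2, 12), (3, 0), (3, 15)]

Answer: 12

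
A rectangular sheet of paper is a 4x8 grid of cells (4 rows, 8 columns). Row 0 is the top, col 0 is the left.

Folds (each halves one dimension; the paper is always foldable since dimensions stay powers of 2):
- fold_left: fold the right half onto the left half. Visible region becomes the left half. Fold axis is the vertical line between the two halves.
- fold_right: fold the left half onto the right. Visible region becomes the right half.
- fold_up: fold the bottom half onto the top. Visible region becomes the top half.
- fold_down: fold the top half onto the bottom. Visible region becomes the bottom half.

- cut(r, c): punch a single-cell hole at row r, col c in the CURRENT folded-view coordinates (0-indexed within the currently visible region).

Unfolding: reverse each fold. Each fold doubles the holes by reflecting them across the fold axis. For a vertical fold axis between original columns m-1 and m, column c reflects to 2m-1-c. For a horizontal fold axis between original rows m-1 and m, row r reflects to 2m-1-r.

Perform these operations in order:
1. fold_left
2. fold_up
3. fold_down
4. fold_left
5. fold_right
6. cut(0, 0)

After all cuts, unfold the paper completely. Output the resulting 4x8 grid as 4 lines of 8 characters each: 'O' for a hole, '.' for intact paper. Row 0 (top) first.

Op 1 fold_left: fold axis v@4; visible region now rows[0,4) x cols[0,4) = 4x4
Op 2 fold_up: fold axis h@2; visible region now rows[0,2) x cols[0,4) = 2x4
Op 3 fold_down: fold axis h@1; visible region now rows[1,2) x cols[0,4) = 1x4
Op 4 fold_left: fold axis v@2; visible region now rows[1,2) x cols[0,2) = 1x2
Op 5 fold_right: fold axis v@1; visible region now rows[1,2) x cols[1,2) = 1x1
Op 6 cut(0, 0): punch at orig (1,1); cuts so far [(1, 1)]; region rows[1,2) x cols[1,2) = 1x1
Unfold 1 (reflect across v@1): 2 holes -> [(1, 0), (1, 1)]
Unfold 2 (reflect across v@2): 4 holes -> [(1, 0), (1, 1), (1, 2), (1, 3)]
Unfold 3 (reflect across h@1): 8 holes -> [(0, 0), (0, 1), (0, 2), (0, 3), (1, 0), (1, 1), (1, 2), (1, 3)]
Unfold 4 (reflect across h@2): 16 holes -> [(0, 0), (0, 1), (0, 2), (0, 3), (1, 0), (1, 1), (1, 2), (1, 3), (2, 0), (2, 1), (2, 2), (2, 3), (3, 0), (3, 1), (3, 2), (3, 3)]
Unfold 5 (reflect across v@4): 32 holes -> [(0, 0), (0, 1), (0, 2), (0, 3), (0, 4), (0, 5), (0, 6), (0, 7), (1, 0), (1, 1), (1, 2), (1, 3), (1, 4), (1, 5), (1, 6), (1, 7), (2, 0), (2, 1), (2, 2), (2, 3), (2, 4), (2, 5), (2, 6), (2, 7), (3, 0), (3, 1), (3, 2), (3, 3), (3, 4), (3, 5), (3, 6), (3, 7)]

Answer: OOOOOOOO
OOOOOOOO
OOOOOOOO
OOOOOOOO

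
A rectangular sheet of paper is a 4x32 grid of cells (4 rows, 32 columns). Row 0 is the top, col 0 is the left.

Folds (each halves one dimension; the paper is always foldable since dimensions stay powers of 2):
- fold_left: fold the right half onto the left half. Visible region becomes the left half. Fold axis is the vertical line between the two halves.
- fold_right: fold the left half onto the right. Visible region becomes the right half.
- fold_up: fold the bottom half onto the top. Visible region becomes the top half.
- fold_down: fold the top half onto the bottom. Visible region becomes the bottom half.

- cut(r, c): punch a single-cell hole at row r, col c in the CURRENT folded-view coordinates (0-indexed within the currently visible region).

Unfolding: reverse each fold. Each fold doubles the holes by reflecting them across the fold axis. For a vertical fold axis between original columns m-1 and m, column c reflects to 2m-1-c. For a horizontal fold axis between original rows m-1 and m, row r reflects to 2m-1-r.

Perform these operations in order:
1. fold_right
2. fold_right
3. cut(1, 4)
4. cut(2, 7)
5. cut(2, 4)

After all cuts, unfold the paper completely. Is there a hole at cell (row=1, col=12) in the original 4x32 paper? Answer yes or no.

Answer: yes

Derivation:
Op 1 fold_right: fold axis v@16; visible region now rows[0,4) x cols[16,32) = 4x16
Op 2 fold_right: fold axis v@24; visible region now rows[0,4) x cols[24,32) = 4x8
Op 3 cut(1, 4): punch at orig (1,28); cuts so far [(1, 28)]; region rows[0,4) x cols[24,32) = 4x8
Op 4 cut(2, 7): punch at orig (2,31); cuts so far [(1, 28), (2, 31)]; region rows[0,4) x cols[24,32) = 4x8
Op 5 cut(2, 4): punch at orig (2,28); cuts so far [(1, 28), (2, 28), (2, 31)]; region rows[0,4) x cols[24,32) = 4x8
Unfold 1 (reflect across v@24): 6 holes -> [(1, 19), (1, 28), (2, 16), (2, 19), (2, 28), (2, 31)]
Unfold 2 (reflect across v@16): 12 holes -> [(1, 3), (1, 12), (1, 19), (1, 28), (2, 0), (2, 3), (2, 12), (2, 15), (2, 16), (2, 19), (2, 28), (2, 31)]
Holes: [(1, 3), (1, 12), (1, 19), (1, 28), (2, 0), (2, 3), (2, 12), (2, 15), (2, 16), (2, 19), (2, 28), (2, 31)]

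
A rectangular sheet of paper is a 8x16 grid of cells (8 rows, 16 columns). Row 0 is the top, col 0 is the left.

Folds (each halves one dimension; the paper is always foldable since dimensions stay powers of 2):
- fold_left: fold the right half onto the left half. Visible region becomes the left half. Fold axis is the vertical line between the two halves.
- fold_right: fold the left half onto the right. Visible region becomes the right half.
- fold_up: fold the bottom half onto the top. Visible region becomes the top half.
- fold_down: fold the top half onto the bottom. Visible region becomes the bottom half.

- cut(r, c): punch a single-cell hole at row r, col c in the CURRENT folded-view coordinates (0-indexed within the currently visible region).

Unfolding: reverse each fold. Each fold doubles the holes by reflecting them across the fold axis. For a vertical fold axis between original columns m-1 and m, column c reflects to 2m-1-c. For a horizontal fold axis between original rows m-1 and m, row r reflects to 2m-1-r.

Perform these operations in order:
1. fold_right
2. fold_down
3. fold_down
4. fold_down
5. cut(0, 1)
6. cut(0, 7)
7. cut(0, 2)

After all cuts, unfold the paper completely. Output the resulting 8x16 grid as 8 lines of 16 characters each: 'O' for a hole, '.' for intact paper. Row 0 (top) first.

Op 1 fold_right: fold axis v@8; visible region now rows[0,8) x cols[8,16) = 8x8
Op 2 fold_down: fold axis h@4; visible region now rows[4,8) x cols[8,16) = 4x8
Op 3 fold_down: fold axis h@6; visible region now rows[6,8) x cols[8,16) = 2x8
Op 4 fold_down: fold axis h@7; visible region now rows[7,8) x cols[8,16) = 1x8
Op 5 cut(0, 1): punch at orig (7,9); cuts so far [(7, 9)]; region rows[7,8) x cols[8,16) = 1x8
Op 6 cut(0, 7): punch at orig (7,15); cuts so far [(7, 9), (7, 15)]; region rows[7,8) x cols[8,16) = 1x8
Op 7 cut(0, 2): punch at orig (7,10); cuts so far [(7, 9), (7, 10), (7, 15)]; region rows[7,8) x cols[8,16) = 1x8
Unfold 1 (reflect across h@7): 6 holes -> [(6, 9), (6, 10), (6, 15), (7, 9), (7, 10), (7, 15)]
Unfold 2 (reflect across h@6): 12 holes -> [(4, 9), (4, 10), (4, 15), (5, 9), (5, 10), (5, 15), (6, 9), (6, 10), (6, 15), (7, 9), (7, 10), (7, 15)]
Unfold 3 (reflect across h@4): 24 holes -> [(0, 9), (0, 10), (0, 15), (1, 9), (1, 10), (1, 15), (2, 9), (2, 10), (2, 15), (3, 9), (3, 10), (3, 15), (4, 9), (4, 10), (4, 15), (5, 9), (5, 10), (5, 15), (6, 9), (6, 10), (6, 15), (7, 9), (7, 10), (7, 15)]
Unfold 4 (reflect across v@8): 48 holes -> [(0, 0), (0, 5), (0, 6), (0, 9), (0, 10), (0, 15), (1, 0), (1, 5), (1, 6), (1, 9), (1, 10), (1, 15), (2, 0), (2, 5), (2, 6), (2, 9), (2, 10), (2, 15), (3, 0), (3, 5), (3, 6), (3, 9), (3, 10), (3, 15), (4, 0), (4, 5), (4, 6), (4, 9), (4, 10), (4, 15), (5, 0), (5, 5), (5, 6), (5, 9), (5, 10), (5, 15), (6, 0), (6, 5), (6, 6), (6, 9), (6, 10), (6, 15), (7, 0), (7, 5), (7, 6), (7, 9), (7, 10), (7, 15)]

Answer: O....OO..OO....O
O....OO..OO....O
O....OO..OO....O
O....OO..OO....O
O....OO..OO....O
O....OO..OO....O
O....OO..OO....O
O....OO..OO....O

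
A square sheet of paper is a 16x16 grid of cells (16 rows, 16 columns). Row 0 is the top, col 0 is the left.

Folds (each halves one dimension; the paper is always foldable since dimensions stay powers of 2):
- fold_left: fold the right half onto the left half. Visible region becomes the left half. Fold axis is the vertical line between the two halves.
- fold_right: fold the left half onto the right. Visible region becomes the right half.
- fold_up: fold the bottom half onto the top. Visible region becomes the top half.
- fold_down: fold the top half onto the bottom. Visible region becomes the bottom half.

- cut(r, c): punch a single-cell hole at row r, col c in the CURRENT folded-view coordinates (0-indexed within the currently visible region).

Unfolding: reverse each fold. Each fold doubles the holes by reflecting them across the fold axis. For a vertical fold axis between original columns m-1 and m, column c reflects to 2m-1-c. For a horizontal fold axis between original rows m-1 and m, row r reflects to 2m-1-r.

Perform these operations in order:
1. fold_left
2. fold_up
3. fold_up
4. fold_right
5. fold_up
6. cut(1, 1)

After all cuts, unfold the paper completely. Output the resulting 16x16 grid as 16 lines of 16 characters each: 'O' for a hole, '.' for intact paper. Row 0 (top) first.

Op 1 fold_left: fold axis v@8; visible region now rows[0,16) x cols[0,8) = 16x8
Op 2 fold_up: fold axis h@8; visible region now rows[0,8) x cols[0,8) = 8x8
Op 3 fold_up: fold axis h@4; visible region now rows[0,4) x cols[0,8) = 4x8
Op 4 fold_right: fold axis v@4; visible region now rows[0,4) x cols[4,8) = 4x4
Op 5 fold_up: fold axis h@2; visible region now rows[0,2) x cols[4,8) = 2x4
Op 6 cut(1, 1): punch at orig (1,5); cuts so far [(1, 5)]; region rows[0,2) x cols[4,8) = 2x4
Unfold 1 (reflect across h@2): 2 holes -> [(1, 5), (2, 5)]
Unfold 2 (reflect across v@4): 4 holes -> [(1, 2), (1, 5), (2, 2), (2, 5)]
Unfold 3 (reflect across h@4): 8 holes -> [(1, 2), (1, 5), (2, 2), (2, 5), (5, 2), (5, 5), (6, 2), (6, 5)]
Unfold 4 (reflect across h@8): 16 holes -> [(1, 2), (1, 5), (2, 2), (2, 5), (5, 2), (5, 5), (6, 2), (6, 5), (9, 2), (9, 5), (10, 2), (10, 5), (13, 2), (13, 5), (14, 2), (14, 5)]
Unfold 5 (reflect across v@8): 32 holes -> [(1, 2), (1, 5), (1, 10), (1, 13), (2, 2), (2, 5), (2, 10), (2, 13), (5, 2), (5, 5), (5, 10), (5, 13), (6, 2), (6, 5), (6, 10), (6, 13), (9, 2), (9, 5), (9, 10), (9, 13), (10, 2), (10, 5), (10, 10), (10, 13), (13, 2), (13, 5), (13, 10), (13, 13), (14, 2), (14, 5), (14, 10), (14, 13)]

Answer: ................
..O..O....O..O..
..O..O....O..O..
................
................
..O..O....O..O..
..O..O....O..O..
................
................
..O..O....O..O..
..O..O....O..O..
................
................
..O..O....O..O..
..O..O....O..O..
................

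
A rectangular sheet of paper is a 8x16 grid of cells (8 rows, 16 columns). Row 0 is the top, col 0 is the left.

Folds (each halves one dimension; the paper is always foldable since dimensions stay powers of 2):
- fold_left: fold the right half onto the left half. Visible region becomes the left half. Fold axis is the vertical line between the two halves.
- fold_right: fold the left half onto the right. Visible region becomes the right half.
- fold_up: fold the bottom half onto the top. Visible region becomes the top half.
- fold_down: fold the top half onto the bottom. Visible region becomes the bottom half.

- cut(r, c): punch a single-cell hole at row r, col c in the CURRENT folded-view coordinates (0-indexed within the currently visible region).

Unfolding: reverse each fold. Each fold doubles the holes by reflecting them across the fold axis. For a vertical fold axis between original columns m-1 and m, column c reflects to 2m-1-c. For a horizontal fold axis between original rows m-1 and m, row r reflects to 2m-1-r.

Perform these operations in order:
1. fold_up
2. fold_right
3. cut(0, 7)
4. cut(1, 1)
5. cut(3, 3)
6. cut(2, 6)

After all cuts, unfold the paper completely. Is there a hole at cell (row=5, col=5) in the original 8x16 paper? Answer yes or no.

Answer: no

Derivation:
Op 1 fold_up: fold axis h@4; visible region now rows[0,4) x cols[0,16) = 4x16
Op 2 fold_right: fold axis v@8; visible region now rows[0,4) x cols[8,16) = 4x8
Op 3 cut(0, 7): punch at orig (0,15); cuts so far [(0, 15)]; region rows[0,4) x cols[8,16) = 4x8
Op 4 cut(1, 1): punch at orig (1,9); cuts so far [(0, 15), (1, 9)]; region rows[0,4) x cols[8,16) = 4x8
Op 5 cut(3, 3): punch at orig (3,11); cuts so far [(0, 15), (1, 9), (3, 11)]; region rows[0,4) x cols[8,16) = 4x8
Op 6 cut(2, 6): punch at orig (2,14); cuts so far [(0, 15), (1, 9), (2, 14), (3, 11)]; region rows[0,4) x cols[8,16) = 4x8
Unfold 1 (reflect across v@8): 8 holes -> [(0, 0), (0, 15), (1, 6), (1, 9), (2, 1), (2, 14), (3, 4), (3, 11)]
Unfold 2 (reflect across h@4): 16 holes -> [(0, 0), (0, 15), (1, 6), (1, 9), (2, 1), (2, 14), (3, 4), (3, 11), (4, 4), (4, 11), (5, 1), (5, 14), (6, 6), (6, 9), (7, 0), (7, 15)]
Holes: [(0, 0), (0, 15), (1, 6), (1, 9), (2, 1), (2, 14), (3, 4), (3, 11), (4, 4), (4, 11), (5, 1), (5, 14), (6, 6), (6, 9), (7, 0), (7, 15)]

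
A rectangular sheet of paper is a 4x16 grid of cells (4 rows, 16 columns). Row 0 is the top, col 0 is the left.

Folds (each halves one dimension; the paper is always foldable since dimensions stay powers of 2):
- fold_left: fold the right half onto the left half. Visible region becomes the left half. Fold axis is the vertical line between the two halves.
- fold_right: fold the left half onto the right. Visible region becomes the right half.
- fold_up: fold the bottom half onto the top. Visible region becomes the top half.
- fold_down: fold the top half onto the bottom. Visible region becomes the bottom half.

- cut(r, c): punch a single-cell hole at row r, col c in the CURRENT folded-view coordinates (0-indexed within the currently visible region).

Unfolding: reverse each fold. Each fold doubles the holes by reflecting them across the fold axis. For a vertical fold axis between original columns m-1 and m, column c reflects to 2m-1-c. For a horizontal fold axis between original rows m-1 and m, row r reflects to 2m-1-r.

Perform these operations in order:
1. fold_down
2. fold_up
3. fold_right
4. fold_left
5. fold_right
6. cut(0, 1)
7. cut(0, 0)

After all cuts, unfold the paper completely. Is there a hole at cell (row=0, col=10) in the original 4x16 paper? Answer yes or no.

Op 1 fold_down: fold axis h@2; visible region now rows[2,4) x cols[0,16) = 2x16
Op 2 fold_up: fold axis h@3; visible region now rows[2,3) x cols[0,16) = 1x16
Op 3 fold_right: fold axis v@8; visible region now rows[2,3) x cols[8,16) = 1x8
Op 4 fold_left: fold axis v@12; visible region now rows[2,3) x cols[8,12) = 1x4
Op 5 fold_right: fold axis v@10; visible region now rows[2,3) x cols[10,12) = 1x2
Op 6 cut(0, 1): punch at orig (2,11); cuts so far [(2, 11)]; region rows[2,3) x cols[10,12) = 1x2
Op 7 cut(0, 0): punch at orig (2,10); cuts so far [(2, 10), (2, 11)]; region rows[2,3) x cols[10,12) = 1x2
Unfold 1 (reflect across v@10): 4 holes -> [(2, 8), (2, 9), (2, 10), (2, 11)]
Unfold 2 (reflect across v@12): 8 holes -> [(2, 8), (2, 9), (2, 10), (2, 11), (2, 12), (2, 13), (2, 14), (2, 15)]
Unfold 3 (reflect across v@8): 16 holes -> [(2, 0), (2, 1), (2, 2), (2, 3), (2, 4), (2, 5), (2, 6), (2, 7), (2, 8), (2, 9), (2, 10), (2, 11), (2, 12), (2, 13), (2, 14), (2, 15)]
Unfold 4 (reflect across h@3): 32 holes -> [(2, 0), (2, 1), (2, 2), (2, 3), (2, 4), (2, 5), (2, 6), (2, 7), (2, 8), (2, 9), (2, 10), (2, 11), (2, 12), (2, 13), (2, 14), (2, 15), (3, 0), (3, 1), (3, 2), (3, 3), (3, 4), (3, 5), (3, 6), (3, 7), (3, 8), (3, 9), (3, 10), (3, 11), (3, 12), (3, 13), (3, 14), (3, 15)]
Unfold 5 (reflect across h@2): 64 holes -> [(0, 0), (0, 1), (0, 2), (0, 3), (0, 4), (0, 5), (0, 6), (0, 7), (0, 8), (0, 9), (0, 10), (0, 11), (0, 12), (0, 13), (0, 14), (0, 15), (1, 0), (1, 1), (1, 2), (1, 3), (1, 4), (1, 5), (1, 6), (1, 7), (1, 8), (1, 9), (1, 10), (1, 11), (1, 12), (1, 13), (1, 14), (1, 15), (2, 0), (2, 1), (2, 2), (2, 3), (2, 4), (2, 5), (2, 6), (2, 7), (2, 8), (2, 9), (2, 10), (2, 11), (2, 12), (2, 13), (2, 14), (2, 15), (3, 0), (3, 1), (3, 2), (3, 3), (3, 4), (3, 5), (3, 6), (3, 7), (3, 8), (3, 9), (3, 10), (3, 11), (3, 12), (3, 13), (3, 14), (3, 15)]
Holes: [(0, 0), (0, 1), (0, 2), (0, 3), (0, 4), (0, 5), (0, 6), (0, 7), (0, 8), (0, 9), (0, 10), (0, 11), (0, 12), (0, 13), (0, 14), (0, 15), (1, 0), (1, 1), (1, 2), (1, 3), (1, 4), (1, 5), (1, 6), (1, 7), (1, 8), (1, 9), (1, 10), (1, 11), (1, 12), (1, 13), (1, 14), (1, 15), (2, 0), (2, 1), (2, 2), (2, 3), (2, 4), (2, 5), (2, 6), (2, 7), (2, 8), (2, 9), (2, 10), (2, 11), (2, 12), (2, 13), (2, 14), (2, 15), (3, 0), (3, 1), (3, 2), (3, 3), (3, 4), (3, 5), (3, 6), (3, 7), (3, 8), (3, 9), (3, 10), (3, 11), (3, 12), (3, 13), (3, 14), (3, 15)]

Answer: yes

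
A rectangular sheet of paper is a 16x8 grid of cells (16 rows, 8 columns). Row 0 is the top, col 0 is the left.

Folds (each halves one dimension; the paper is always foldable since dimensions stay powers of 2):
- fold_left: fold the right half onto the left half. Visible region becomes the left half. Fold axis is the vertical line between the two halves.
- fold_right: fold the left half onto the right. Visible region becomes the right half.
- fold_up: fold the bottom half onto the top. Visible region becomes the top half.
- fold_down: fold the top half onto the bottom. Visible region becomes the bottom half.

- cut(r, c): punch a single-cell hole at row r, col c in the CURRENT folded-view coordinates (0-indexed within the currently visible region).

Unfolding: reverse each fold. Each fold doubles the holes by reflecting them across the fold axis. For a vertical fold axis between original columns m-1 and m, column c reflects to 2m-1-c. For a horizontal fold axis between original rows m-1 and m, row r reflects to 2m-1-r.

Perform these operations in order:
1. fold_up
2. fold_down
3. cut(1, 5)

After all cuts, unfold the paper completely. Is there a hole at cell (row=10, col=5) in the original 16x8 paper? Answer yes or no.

Op 1 fold_up: fold axis h@8; visible region now rows[0,8) x cols[0,8) = 8x8
Op 2 fold_down: fold axis h@4; visible region now rows[4,8) x cols[0,8) = 4x8
Op 3 cut(1, 5): punch at orig (5,5); cuts so far [(5, 5)]; region rows[4,8) x cols[0,8) = 4x8
Unfold 1 (reflect across h@4): 2 holes -> [(2, 5), (5, 5)]
Unfold 2 (reflect across h@8): 4 holes -> [(2, 5), (5, 5), (10, 5), (13, 5)]
Holes: [(2, 5), (5, 5), (10, 5), (13, 5)]

Answer: yes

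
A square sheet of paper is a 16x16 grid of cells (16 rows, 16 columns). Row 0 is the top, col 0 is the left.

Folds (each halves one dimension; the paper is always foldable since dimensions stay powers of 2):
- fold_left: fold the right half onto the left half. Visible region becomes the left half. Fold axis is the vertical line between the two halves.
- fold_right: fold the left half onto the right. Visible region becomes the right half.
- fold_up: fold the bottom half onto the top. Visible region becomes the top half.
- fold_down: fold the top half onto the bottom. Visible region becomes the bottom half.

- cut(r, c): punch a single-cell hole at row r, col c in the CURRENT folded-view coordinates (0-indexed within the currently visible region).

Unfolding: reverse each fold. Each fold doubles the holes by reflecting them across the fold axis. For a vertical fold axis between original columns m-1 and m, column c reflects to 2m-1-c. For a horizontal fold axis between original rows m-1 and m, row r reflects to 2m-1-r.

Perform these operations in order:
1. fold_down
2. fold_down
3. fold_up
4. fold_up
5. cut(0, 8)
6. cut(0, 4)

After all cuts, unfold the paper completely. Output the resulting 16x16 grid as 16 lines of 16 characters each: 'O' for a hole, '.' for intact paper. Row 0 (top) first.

Answer: ....O...O.......
....O...O.......
....O...O.......
....O...O.......
....O...O.......
....O...O.......
....O...O.......
....O...O.......
....O...O.......
....O...O.......
....O...O.......
....O...O.......
....O...O.......
....O...O.......
....O...O.......
....O...O.......

Derivation:
Op 1 fold_down: fold axis h@8; visible region now rows[8,16) x cols[0,16) = 8x16
Op 2 fold_down: fold axis h@12; visible region now rows[12,16) x cols[0,16) = 4x16
Op 3 fold_up: fold axis h@14; visible region now rows[12,14) x cols[0,16) = 2x16
Op 4 fold_up: fold axis h@13; visible region now rows[12,13) x cols[0,16) = 1x16
Op 5 cut(0, 8): punch at orig (12,8); cuts so far [(12, 8)]; region rows[12,13) x cols[0,16) = 1x16
Op 6 cut(0, 4): punch at orig (12,4); cuts so far [(12, 4), (12, 8)]; region rows[12,13) x cols[0,16) = 1x16
Unfold 1 (reflect across h@13): 4 holes -> [(12, 4), (12, 8), (13, 4), (13, 8)]
Unfold 2 (reflect across h@14): 8 holes -> [(12, 4), (12, 8), (13, 4), (13, 8), (14, 4), (14, 8), (15, 4), (15, 8)]
Unfold 3 (reflect across h@12): 16 holes -> [(8, 4), (8, 8), (9, 4), (9, 8), (10, 4), (10, 8), (11, 4), (11, 8), (12, 4), (12, 8), (13, 4), (13, 8), (14, 4), (14, 8), (15, 4), (15, 8)]
Unfold 4 (reflect across h@8): 32 holes -> [(0, 4), (0, 8), (1, 4), (1, 8), (2, 4), (2, 8), (3, 4), (3, 8), (4, 4), (4, 8), (5, 4), (5, 8), (6, 4), (6, 8), (7, 4), (7, 8), (8, 4), (8, 8), (9, 4), (9, 8), (10, 4), (10, 8), (11, 4), (11, 8), (12, 4), (12, 8), (13, 4), (13, 8), (14, 4), (14, 8), (15, 4), (15, 8)]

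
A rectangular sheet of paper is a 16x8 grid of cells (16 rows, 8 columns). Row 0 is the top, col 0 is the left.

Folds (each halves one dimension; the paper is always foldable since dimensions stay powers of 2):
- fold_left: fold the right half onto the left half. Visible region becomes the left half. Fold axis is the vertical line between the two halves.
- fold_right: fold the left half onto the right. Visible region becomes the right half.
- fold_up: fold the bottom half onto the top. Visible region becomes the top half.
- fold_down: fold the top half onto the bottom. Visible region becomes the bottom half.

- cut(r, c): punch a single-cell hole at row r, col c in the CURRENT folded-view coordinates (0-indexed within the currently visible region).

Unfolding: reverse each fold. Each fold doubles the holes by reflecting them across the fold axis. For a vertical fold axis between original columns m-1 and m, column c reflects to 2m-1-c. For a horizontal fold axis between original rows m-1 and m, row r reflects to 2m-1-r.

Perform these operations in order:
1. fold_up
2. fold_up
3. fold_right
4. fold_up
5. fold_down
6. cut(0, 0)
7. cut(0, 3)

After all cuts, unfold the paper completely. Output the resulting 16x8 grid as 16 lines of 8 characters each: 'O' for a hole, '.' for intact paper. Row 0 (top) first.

Answer: O..OO..O
O..OO..O
O..OO..O
O..OO..O
O..OO..O
O..OO..O
O..OO..O
O..OO..O
O..OO..O
O..OO..O
O..OO..O
O..OO..O
O..OO..O
O..OO..O
O..OO..O
O..OO..O

Derivation:
Op 1 fold_up: fold axis h@8; visible region now rows[0,8) x cols[0,8) = 8x8
Op 2 fold_up: fold axis h@4; visible region now rows[0,4) x cols[0,8) = 4x8
Op 3 fold_right: fold axis v@4; visible region now rows[0,4) x cols[4,8) = 4x4
Op 4 fold_up: fold axis h@2; visible region now rows[0,2) x cols[4,8) = 2x4
Op 5 fold_down: fold axis h@1; visible region now rows[1,2) x cols[4,8) = 1x4
Op 6 cut(0, 0): punch at orig (1,4); cuts so far [(1, 4)]; region rows[1,2) x cols[4,8) = 1x4
Op 7 cut(0, 3): punch at orig (1,7); cuts so far [(1, 4), (1, 7)]; region rows[1,2) x cols[4,8) = 1x4
Unfold 1 (reflect across h@1): 4 holes -> [(0, 4), (0, 7), (1, 4), (1, 7)]
Unfold 2 (reflect across h@2): 8 holes -> [(0, 4), (0, 7), (1, 4), (1, 7), (2, 4), (2, 7), (3, 4), (3, 7)]
Unfold 3 (reflect across v@4): 16 holes -> [(0, 0), (0, 3), (0, 4), (0, 7), (1, 0), (1, 3), (1, 4), (1, 7), (2, 0), (2, 3), (2, 4), (2, 7), (3, 0), (3, 3), (3, 4), (3, 7)]
Unfold 4 (reflect across h@4): 32 holes -> [(0, 0), (0, 3), (0, 4), (0, 7), (1, 0), (1, 3), (1, 4), (1, 7), (2, 0), (2, 3), (2, 4), (2, 7), (3, 0), (3, 3), (3, 4), (3, 7), (4, 0), (4, 3), (4, 4), (4, 7), (5, 0), (5, 3), (5, 4), (5, 7), (6, 0), (6, 3), (6, 4), (6, 7), (7, 0), (7, 3), (7, 4), (7, 7)]
Unfold 5 (reflect across h@8): 64 holes -> [(0, 0), (0, 3), (0, 4), (0, 7), (1, 0), (1, 3), (1, 4), (1, 7), (2, 0), (2, 3), (2, 4), (2, 7), (3, 0), (3, 3), (3, 4), (3, 7), (4, 0), (4, 3), (4, 4), (4, 7), (5, 0), (5, 3), (5, 4), (5, 7), (6, 0), (6, 3), (6, 4), (6, 7), (7, 0), (7, 3), (7, 4), (7, 7), (8, 0), (8, 3), (8, 4), (8, 7), (9, 0), (9, 3), (9, 4), (9, 7), (10, 0), (10, 3), (10, 4), (10, 7), (11, 0), (11, 3), (11, 4), (11, 7), (12, 0), (12, 3), (12, 4), (12, 7), (13, 0), (13, 3), (13, 4), (13, 7), (14, 0), (14, 3), (14, 4), (14, 7), (15, 0), (15, 3), (15, 4), (15, 7)]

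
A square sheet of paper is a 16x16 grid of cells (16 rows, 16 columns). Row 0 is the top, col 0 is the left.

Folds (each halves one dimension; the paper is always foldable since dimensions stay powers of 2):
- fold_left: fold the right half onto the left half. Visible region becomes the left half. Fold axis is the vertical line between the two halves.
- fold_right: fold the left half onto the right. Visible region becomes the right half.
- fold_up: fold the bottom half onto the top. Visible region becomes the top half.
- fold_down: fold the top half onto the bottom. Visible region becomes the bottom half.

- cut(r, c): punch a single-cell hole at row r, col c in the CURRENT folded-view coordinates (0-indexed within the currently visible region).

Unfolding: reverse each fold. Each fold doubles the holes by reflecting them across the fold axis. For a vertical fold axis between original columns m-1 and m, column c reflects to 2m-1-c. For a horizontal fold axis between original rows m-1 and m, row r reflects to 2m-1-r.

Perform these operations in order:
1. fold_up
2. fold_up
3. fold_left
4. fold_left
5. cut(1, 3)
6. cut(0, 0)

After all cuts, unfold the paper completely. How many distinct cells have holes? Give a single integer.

Answer: 32

Derivation:
Op 1 fold_up: fold axis h@8; visible region now rows[0,8) x cols[0,16) = 8x16
Op 2 fold_up: fold axis h@4; visible region now rows[0,4) x cols[0,16) = 4x16
Op 3 fold_left: fold axis v@8; visible region now rows[0,4) x cols[0,8) = 4x8
Op 4 fold_left: fold axis v@4; visible region now rows[0,4) x cols[0,4) = 4x4
Op 5 cut(1, 3): punch at orig (1,3); cuts so far [(1, 3)]; region rows[0,4) x cols[0,4) = 4x4
Op 6 cut(0, 0): punch at orig (0,0); cuts so far [(0, 0), (1, 3)]; region rows[0,4) x cols[0,4) = 4x4
Unfold 1 (reflect across v@4): 4 holes -> [(0, 0), (0, 7), (1, 3), (1, 4)]
Unfold 2 (reflect across v@8): 8 holes -> [(0, 0), (0, 7), (0, 8), (0, 15), (1, 3), (1, 4), (1, 11), (1, 12)]
Unfold 3 (reflect across h@4): 16 holes -> [(0, 0), (0, 7), (0, 8), (0, 15), (1, 3), (1, 4), (1, 11), (1, 12), (6, 3), (6, 4), (6, 11), (6, 12), (7, 0), (7, 7), (7, 8), (7, 15)]
Unfold 4 (reflect across h@8): 32 holes -> [(0, 0), (0, 7), (0, 8), (0, 15), (1, 3), (1, 4), (1, 11), (1, 12), (6, 3), (6, 4), (6, 11), (6, 12), (7, 0), (7, 7), (7, 8), (7, 15), (8, 0), (8, 7), (8, 8), (8, 15), (9, 3), (9, 4), (9, 11), (9, 12), (14, 3), (14, 4), (14, 11), (14, 12), (15, 0), (15, 7), (15, 8), (15, 15)]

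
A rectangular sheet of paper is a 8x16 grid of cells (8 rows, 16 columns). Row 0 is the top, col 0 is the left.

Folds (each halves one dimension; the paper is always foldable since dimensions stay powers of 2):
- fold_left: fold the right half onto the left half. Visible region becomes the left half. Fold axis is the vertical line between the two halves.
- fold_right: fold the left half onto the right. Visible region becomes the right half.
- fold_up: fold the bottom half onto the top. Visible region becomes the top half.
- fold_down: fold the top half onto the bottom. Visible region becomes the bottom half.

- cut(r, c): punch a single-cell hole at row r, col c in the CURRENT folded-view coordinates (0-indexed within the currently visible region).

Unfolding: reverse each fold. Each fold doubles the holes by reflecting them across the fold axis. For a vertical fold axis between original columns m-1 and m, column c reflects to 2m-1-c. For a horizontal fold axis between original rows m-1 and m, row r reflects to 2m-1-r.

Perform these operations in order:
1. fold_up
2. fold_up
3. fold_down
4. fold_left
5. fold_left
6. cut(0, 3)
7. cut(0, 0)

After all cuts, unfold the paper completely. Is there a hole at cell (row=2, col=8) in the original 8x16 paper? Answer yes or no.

Op 1 fold_up: fold axis h@4; visible region now rows[0,4) x cols[0,16) = 4x16
Op 2 fold_up: fold axis h@2; visible region now rows[0,2) x cols[0,16) = 2x16
Op 3 fold_down: fold axis h@1; visible region now rows[1,2) x cols[0,16) = 1x16
Op 4 fold_left: fold axis v@8; visible region now rows[1,2) x cols[0,8) = 1x8
Op 5 fold_left: fold axis v@4; visible region now rows[1,2) x cols[0,4) = 1x4
Op 6 cut(0, 3): punch at orig (1,3); cuts so far [(1, 3)]; region rows[1,2) x cols[0,4) = 1x4
Op 7 cut(0, 0): punch at orig (1,0); cuts so far [(1, 0), (1, 3)]; region rows[1,2) x cols[0,4) = 1x4
Unfold 1 (reflect across v@4): 4 holes -> [(1, 0), (1, 3), (1, 4), (1, 7)]
Unfold 2 (reflect across v@8): 8 holes -> [(1, 0), (1, 3), (1, 4), (1, 7), (1, 8), (1, 11), (1, 12), (1, 15)]
Unfold 3 (reflect across h@1): 16 holes -> [(0, 0), (0, 3), (0, 4), (0, 7), (0, 8), (0, 11), (0, 12), (0, 15), (1, 0), (1, 3), (1, 4), (1, 7), (1, 8), (1, 11), (1, 12), (1, 15)]
Unfold 4 (reflect across h@2): 32 holes -> [(0, 0), (0, 3), (0, 4), (0, 7), (0, 8), (0, 11), (0, 12), (0, 15), (1, 0), (1, 3), (1, 4), (1, 7), (1, 8), (1, 11), (1, 12), (1, 15), (2, 0), (2, 3), (2, 4), (2, 7), (2, 8), (2, 11), (2, 12), (2, 15), (3, 0), (3, 3), (3, 4), (3, 7), (3, 8), (3, 11), (3, 12), (3, 15)]
Unfold 5 (reflect across h@4): 64 holes -> [(0, 0), (0, 3), (0, 4), (0, 7), (0, 8), (0, 11), (0, 12), (0, 15), (1, 0), (1, 3), (1, 4), (1, 7), (1, 8), (1, 11), (1, 12), (1, 15), (2, 0), (2, 3), (2, 4), (2, 7), (2, 8), (2, 11), (2, 12), (2, 15), (3, 0), (3, 3), (3, 4), (3, 7), (3, 8), (3, 11), (3, 12), (3, 15), (4, 0), (4, 3), (4, 4), (4, 7), (4, 8), (4, 11), (4, 12), (4, 15), (5, 0), (5, 3), (5, 4), (5, 7), (5, 8), (5, 11), (5, 12), (5, 15), (6, 0), (6, 3), (6, 4), (6, 7), (6, 8), (6, 11), (6, 12), (6, 15), (7, 0), (7, 3), (7, 4), (7, 7), (7, 8), (7, 11), (7, 12), (7, 15)]
Holes: [(0, 0), (0, 3), (0, 4), (0, 7), (0, 8), (0, 11), (0, 12), (0, 15), (1, 0), (1, 3), (1, 4), (1, 7), (1, 8), (1, 11), (1, 12), (1, 15), (2, 0), (2, 3), (2, 4), (2, 7), (2, 8), (2, 11), (2, 12), (2, 15), (3, 0), (3, 3), (3, 4), (3, 7), (3, 8), (3, 11), (3, 12), (3, 15), (4, 0), (4, 3), (4, 4), (4, 7), (4, 8), (4, 11), (4, 12), (4, 15), (5, 0), (5, 3), (5, 4), (5, 7), (5, 8), (5, 11), (5, 12), (5, 15), (6, 0), (6, 3), (6, 4), (6, 7), (6, 8), (6, 11), (6, 12), (6, 15), (7, 0), (7, 3), (7, 4), (7, 7), (7, 8), (7, 11), (7, 12), (7, 15)]

Answer: yes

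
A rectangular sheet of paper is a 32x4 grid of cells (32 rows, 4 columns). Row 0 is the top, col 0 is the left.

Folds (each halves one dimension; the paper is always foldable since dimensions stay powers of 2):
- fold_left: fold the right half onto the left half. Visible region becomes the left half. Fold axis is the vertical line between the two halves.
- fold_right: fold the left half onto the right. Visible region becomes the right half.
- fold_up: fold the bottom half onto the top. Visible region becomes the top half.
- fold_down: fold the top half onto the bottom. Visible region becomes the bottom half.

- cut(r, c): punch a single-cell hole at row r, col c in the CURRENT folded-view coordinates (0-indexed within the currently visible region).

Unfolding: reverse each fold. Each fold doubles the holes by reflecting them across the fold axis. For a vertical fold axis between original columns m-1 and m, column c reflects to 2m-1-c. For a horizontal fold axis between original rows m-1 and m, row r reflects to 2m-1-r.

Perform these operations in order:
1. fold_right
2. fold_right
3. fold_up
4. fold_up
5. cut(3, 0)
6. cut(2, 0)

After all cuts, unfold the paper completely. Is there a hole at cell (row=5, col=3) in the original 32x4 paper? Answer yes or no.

Answer: no

Derivation:
Op 1 fold_right: fold axis v@2; visible region now rows[0,32) x cols[2,4) = 32x2
Op 2 fold_right: fold axis v@3; visible region now rows[0,32) x cols[3,4) = 32x1
Op 3 fold_up: fold axis h@16; visible region now rows[0,16) x cols[3,4) = 16x1
Op 4 fold_up: fold axis h@8; visible region now rows[0,8) x cols[3,4) = 8x1
Op 5 cut(3, 0): punch at orig (3,3); cuts so far [(3, 3)]; region rows[0,8) x cols[3,4) = 8x1
Op 6 cut(2, 0): punch at orig (2,3); cuts so far [(2, 3), (3, 3)]; region rows[0,8) x cols[3,4) = 8x1
Unfold 1 (reflect across h@8): 4 holes -> [(2, 3), (3, 3), (12, 3), (13, 3)]
Unfold 2 (reflect across h@16): 8 holes -> [(2, 3), (3, 3), (12, 3), (13, 3), (18, 3), (19, 3), (28, 3), (29, 3)]
Unfold 3 (reflect across v@3): 16 holes -> [(2, 2), (2, 3), (3, 2), (3, 3), (12, 2), (12, 3), (13, 2), (13, 3), (18, 2), (18, 3), (19, 2), (19, 3), (28, 2), (28, 3), (29, 2), (29, 3)]
Unfold 4 (reflect across v@2): 32 holes -> [(2, 0), (2, 1), (2, 2), (2, 3), (3, 0), (3, 1), (3, 2), (3, 3), (12, 0), (12, 1), (12, 2), (12, 3), (13, 0), (13, 1), (13, 2), (13, 3), (18, 0), (18, 1), (18, 2), (18, 3), (19, 0), (19, 1), (19, 2), (19, 3), (28, 0), (28, 1), (28, 2), (28, 3), (29, 0), (29, 1), (29, 2), (29, 3)]
Holes: [(2, 0), (2, 1), (2, 2), (2, 3), (3, 0), (3, 1), (3, 2), (3, 3), (12, 0), (12, 1), (12, 2), (12, 3), (13, 0), (13, 1), (13, 2), (13, 3), (18, 0), (18, 1), (18, 2), (18, 3), (19, 0), (19, 1), (19, 2), (19, 3), (28, 0), (28, 1), (28, 2), (28, 3), (29, 0), (29, 1), (29, 2), (29, 3)]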